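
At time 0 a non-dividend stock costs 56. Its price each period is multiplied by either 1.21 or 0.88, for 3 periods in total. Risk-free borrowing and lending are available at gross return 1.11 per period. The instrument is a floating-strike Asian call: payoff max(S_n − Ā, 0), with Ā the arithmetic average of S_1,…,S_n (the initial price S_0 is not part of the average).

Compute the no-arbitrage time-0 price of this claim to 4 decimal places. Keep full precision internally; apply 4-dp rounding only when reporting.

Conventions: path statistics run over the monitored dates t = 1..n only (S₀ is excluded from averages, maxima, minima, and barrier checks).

price = 6.0843

With p* = (R−d)/(u−d) = 0.6970, sum probability × payoff across the paths and divide by R^3.
Enumerate all 2^3 = 8 price paths (U = up ×1.21, D = down ×0.88); each path with k up-moves has probability p*^k·(1−p*)^(3−k).
DDD: Ā=43.6029, payoff=0.0000, prob=0.027826
UDD: Ā=59.9540, payoff=0.0000, prob=0.064001
DUD: Ā=53.7940, payoff=0.0000, prob=0.064001
UUD: Ā=73.9668, payoff=0.0000, prob=0.147202
DDU: Ā=48.3732, payoff=4.1001, prob=0.064001
UDU: Ā=66.5132, payoff=5.6376, prob=0.147202
DUU: Ā=60.3532, payoff=11.7976, prob=0.147202
UUU: Ā=82.9857, payoff=16.2217, prob=0.338565
Price = Σ prob·payoff / R^3 = 8.321026 / 1.367631 = 6.0843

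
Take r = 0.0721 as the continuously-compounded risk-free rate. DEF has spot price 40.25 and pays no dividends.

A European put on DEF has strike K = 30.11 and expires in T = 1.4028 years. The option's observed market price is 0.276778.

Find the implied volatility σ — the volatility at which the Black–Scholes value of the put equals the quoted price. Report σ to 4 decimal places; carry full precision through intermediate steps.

sigma = 0.2252

At σ = 0.2252 the Black–Scholes value reproduces the quote:
σ√T = 0.2252·√1.4028 = 0.266727
d₁ = (ln(S/K) + (r+σ²/2)T) / (σ√T) = (ln(40.25/30.11) + (0.0721+0.2252²/2)·1.4028) / 0.266727 = (0.290253 + 0.136713) / 0.266727 = 1.600763
d₂ = d₁ − σ√T = 1.600763 − 0.266727 = 1.334037
e^{−rT} = 0.903805
N(−d₁) = 0.054715,  N(−d₂) = 0.091096
V = K·e^{−rT}·N(−d₂) − S·N(−d₁) = 2.479044 − 2.202266 = 0.276778 (the quoted price), and the Black–Scholes price is strictly increasing in σ, so σ is unique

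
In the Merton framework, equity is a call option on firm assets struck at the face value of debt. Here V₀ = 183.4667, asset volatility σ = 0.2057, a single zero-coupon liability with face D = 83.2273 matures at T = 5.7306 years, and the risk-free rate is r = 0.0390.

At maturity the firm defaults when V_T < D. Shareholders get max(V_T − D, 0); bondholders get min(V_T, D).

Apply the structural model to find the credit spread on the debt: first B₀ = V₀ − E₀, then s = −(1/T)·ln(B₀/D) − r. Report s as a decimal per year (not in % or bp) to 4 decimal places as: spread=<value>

Equity is a call on the firm's assets struck at D = 83.2273:
d₁ = [ln(V₀/D) + (r + σ²/2)T] / (σ√T)
   = [ln(183.4667/83.2273) + (0.0390 + 0.5·0.2057²)·5.7306] / (0.2057·√5.7306)
   = [0.790458 + 0.344731] / 0.492418 = 2.305334
d₂ = d₁ − σ√T = 2.305334 − 0.492418 = 1.812916
N(d₁) = 0.989426,  N(d₂) = 0.965078,  e^(−rT) = 0.799720
E₀ = V₀·N(d₁) − D·e^(−rT)·N(d₂)
   = 183.4667·0.989426 − 83.2273·0.799720·0.965078 = 117.292570
B₀ = V₀ − E₀ = 183.4667 − 117.292570 = 66.174130
spread = −(1/T)·ln(B₀/D) − r = −(1/5.7306)·ln(66.174130/83.2273) − 0.0390 = 0.00101079

spread=0.0010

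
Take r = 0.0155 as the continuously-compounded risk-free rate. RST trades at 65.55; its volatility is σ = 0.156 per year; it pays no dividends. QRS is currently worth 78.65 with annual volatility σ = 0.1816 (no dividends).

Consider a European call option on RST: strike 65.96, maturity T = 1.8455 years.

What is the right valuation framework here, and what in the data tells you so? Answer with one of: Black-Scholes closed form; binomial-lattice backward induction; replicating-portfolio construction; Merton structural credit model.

framework: Black-Scholes closed form

Key observation: a European claim on RST (strike 65.96) — a lognormal (GBM) underlying with constant rate and volatility — has an exact closed-form value; no lattice or capital structure is involved.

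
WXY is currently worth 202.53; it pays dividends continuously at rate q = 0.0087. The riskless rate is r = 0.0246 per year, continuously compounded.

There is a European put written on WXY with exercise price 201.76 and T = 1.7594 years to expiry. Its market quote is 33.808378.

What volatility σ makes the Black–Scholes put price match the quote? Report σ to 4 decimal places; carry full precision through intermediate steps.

sigma = 0.3580

At σ = 0.3580 the Black–Scholes value reproduces the quote:
σ√T = 0.358·√1.7594 = 0.474860
d₁ = (ln(S/K) + (r−q+σ²/2)T) / (σ√T) = (ln(202.53/201.76) + (0.0246−0.0087+0.358²/2)·1.7594) / 0.474860 = (0.003809 + 0.140720) / 0.474860 = 0.304362
d₂ = d₁ − σ√T = 0.304362 − 0.474860 = -0.170497
e^{−rT} = 0.957642
e^{−qT} = 0.984810
N(−d₁) = 0.380426,  N(−d₂) = 0.567690
V = K·e^{−rT}·N(−d₂) − S·e^{−qT}·N(−d₁) = 109.685658 − 75.877280 = 33.808378 (matching the quote); vega is positive throughout, so no other σ reproduces this price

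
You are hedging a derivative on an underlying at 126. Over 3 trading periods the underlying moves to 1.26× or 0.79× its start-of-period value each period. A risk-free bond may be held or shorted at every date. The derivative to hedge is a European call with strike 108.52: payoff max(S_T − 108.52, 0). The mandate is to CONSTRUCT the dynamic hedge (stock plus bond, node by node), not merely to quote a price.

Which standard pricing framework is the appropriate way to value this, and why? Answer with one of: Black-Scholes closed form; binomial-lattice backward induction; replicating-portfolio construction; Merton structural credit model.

framework: replicating-portfolio construction

Key observation: a price alone would not answer the question — the per-node share/bond construction on the spot-126, 1.26/0.79 tree is required, and only the replicating-portfolio method yields it.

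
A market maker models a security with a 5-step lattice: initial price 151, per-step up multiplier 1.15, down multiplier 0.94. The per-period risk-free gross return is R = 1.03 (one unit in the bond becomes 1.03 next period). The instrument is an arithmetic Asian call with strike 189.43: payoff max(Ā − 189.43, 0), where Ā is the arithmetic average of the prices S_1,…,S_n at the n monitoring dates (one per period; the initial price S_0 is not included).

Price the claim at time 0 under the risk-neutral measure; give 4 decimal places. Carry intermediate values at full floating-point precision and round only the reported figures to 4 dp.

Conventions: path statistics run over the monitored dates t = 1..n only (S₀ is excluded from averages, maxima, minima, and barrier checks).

Risk-neutral up-probability p* = (R−d)/(u−d) = (1.03−0.94)/(1.15−0.94) = 0.4286; the claim prices as the p*-weighted sum of path payoffs discounted by R^5.
Enumerate all 2^5 = 32 price paths (U = up ×1.15, D = down ×0.94); each path with k up-moves has probability p*^k·(1−p*)^(5−k).
DDDDD: Ā=125.8989, payoff=0.0000, prob=0.060927
UDDDD: Ā=154.0252, payoff=0.0000, prob=0.045695
DUDDD: Ā=147.6832, payoff=0.0000, prob=0.045695
UUDDD: Ā=180.6763, payoff=0.0000, prob=0.034271
DDUDD: Ā=141.7217, payoff=0.0000, prob=0.045695
UDUDD: Ā=173.3830, payoff=0.0000, prob=0.034271
DUUDD: Ā=167.0410, payoff=0.0000, prob=0.034271
UUUDD: Ā=204.3586, payoff=14.9286, prob=0.025704
DDDUD: Ā=136.1180, payoff=0.0000, prob=0.045695
UDDUD: Ā=166.5273, payoff=0.0000, prob=0.034271
DUDUD: Ā=160.1853, payoff=0.0000, prob=0.034271
UUDUD: Ā=195.9714, payoff=6.5414, prob=0.025704
DDUUD: Ā=154.2238, payoff=0.0000, prob=0.034271
UDUUD: Ā=188.6781, payoff=0.0000, prob=0.025704
DUUUD: Ā=182.3361, payoff=0.0000, prob=0.025704
UUUUD: Ā=223.0707, payoff=33.6407, prob=0.019278
DDDDU: Ā=130.8504, payoff=0.0000, prob=0.045695
UDDDU: Ā=160.0829, payoff=0.0000, prob=0.034271
DUDDU: Ā=153.7409, payoff=0.0000, prob=0.034271
UUDDU: Ā=188.0873, payoff=0.0000, prob=0.025704
DDUDU: Ā=147.7794, payoff=0.0000, prob=0.034271
UDUDU: Ā=180.7940, payoff=0.0000, prob=0.025704
DUUDU: Ā=174.4520, payoff=0.0000, prob=0.025704
UUUDU: Ā=213.4253, payoff=23.9953, prob=0.019278
DDDUU: Ā=142.1756, payoff=0.0000, prob=0.034271
UDDUU: Ā=173.9383, payoff=0.0000, prob=0.025704
DUDUU: Ā=167.5963, payoff=0.0000, prob=0.025704
UUDUU: Ā=205.0380, payoff=15.6080, prob=0.019278
DDUUU: Ā=161.6348, payoff=0.0000, prob=0.025704
UDUUU: Ā=197.7447, payoff=8.3147, prob=0.019278
DUUUU: Ā=191.4027, payoff=1.9727, prob=0.019278
UUUUU: Ā=234.1629, payoff=44.7329, prob=0.014458
Price = Σ prob·payoff / R^5 = 2.808909 / 1.159274 = 2.4230

price = 2.4230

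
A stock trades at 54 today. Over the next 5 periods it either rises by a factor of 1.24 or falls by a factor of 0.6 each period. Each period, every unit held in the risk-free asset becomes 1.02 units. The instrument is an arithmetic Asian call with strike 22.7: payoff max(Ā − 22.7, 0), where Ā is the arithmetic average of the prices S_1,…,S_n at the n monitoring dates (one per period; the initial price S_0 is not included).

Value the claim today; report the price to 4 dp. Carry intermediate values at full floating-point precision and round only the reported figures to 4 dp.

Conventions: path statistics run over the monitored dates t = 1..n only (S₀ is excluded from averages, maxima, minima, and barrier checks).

price = 31.5947

Set p* = 0.6562 (from d < R < u); the path-dependent value is the discounted p*-expectation over all price paths.
Enumerate all 2^5 = 32 price paths (U = up ×1.24, D = down ×0.6); each path with k up-moves has probability p*^k·(1−p*)^(5−k).
DDDDD: Ā=14.9403, payoff=0.0000, prob=0.004800
UDDDD: Ā=30.8766, payoff=8.1766, prob=0.009163
DUDDD: Ā=23.9646, payoff=1.2646, prob=0.009163
UUDDD: Ā=49.5268, payoff=26.8268, prob=0.017493
DDUDD: Ā=19.8174, payoff=0.0000, prob=0.009163
UDUDD: Ā=40.9560, payoff=18.2560, prob=0.017493
DUUDD: Ā=34.0440, payoff=11.3440, prob=0.017493
UUUDD: Ā=70.3575, payoff=47.6575, prob=0.033396
DDDUD: Ā=17.3291, payoff=0.0000, prob=0.009163
UDDUD: Ā=35.8134, payoff=13.1134, prob=0.017493
DUDUD: Ā=28.9014, payoff=6.2014, prob=0.017493
UUDUD: Ā=59.7296, payoff=37.0296, prob=0.033396
DDUUD: Ā=24.7542, payoff=2.0542, prob=0.017493
UDUUD: Ā=51.1587, payoff=28.4587, prob=0.033396
DUUUD: Ā=44.2467, payoff=21.5467, prob=0.033396
UUUUD: Ā=91.4432, payoff=68.7432, prob=0.063756
DDDDU: Ā=15.8361, payoff=0.0000, prob=0.009163
UDDDU: Ā=32.7279, payoff=10.0279, prob=0.017493
DUDDU: Ā=25.8159, payoff=3.1159, prob=0.017493
UUDDU: Ā=53.3529, payoff=30.6529, prob=0.033396
DDUDU: Ā=21.6687, payoff=0.0000, prob=0.017493
UDUDU: Ā=44.7820, payoff=22.0820, prob=0.033396
DUUDU: Ā=37.8700, payoff=15.1700, prob=0.033396
UUUDU: Ā=78.2646, payoff=55.5646, prob=0.063756
DDDUU: Ā=19.1804, payoff=0.0000, prob=0.017493
UDDUU: Ā=39.6395, payoff=16.9395, prob=0.033396
DUDUU: Ā=32.7275, payoff=10.0275, prob=0.033396
UUDUU: Ā=67.6368, payoff=44.9368, prob=0.063756
DDUUU: Ā=28.5803, payoff=5.8803, prob=0.033396
UDUUU: Ā=59.0659, payoff=36.3659, prob=0.063756
DUUUU: Ā=52.1539, payoff=29.4539, prob=0.063756
UUUUU: Ā=107.7847, payoff=85.0847, prob=0.121716
Price = Σ prob·payoff / R^5 = 34.883082 / 1.104081 = 31.5947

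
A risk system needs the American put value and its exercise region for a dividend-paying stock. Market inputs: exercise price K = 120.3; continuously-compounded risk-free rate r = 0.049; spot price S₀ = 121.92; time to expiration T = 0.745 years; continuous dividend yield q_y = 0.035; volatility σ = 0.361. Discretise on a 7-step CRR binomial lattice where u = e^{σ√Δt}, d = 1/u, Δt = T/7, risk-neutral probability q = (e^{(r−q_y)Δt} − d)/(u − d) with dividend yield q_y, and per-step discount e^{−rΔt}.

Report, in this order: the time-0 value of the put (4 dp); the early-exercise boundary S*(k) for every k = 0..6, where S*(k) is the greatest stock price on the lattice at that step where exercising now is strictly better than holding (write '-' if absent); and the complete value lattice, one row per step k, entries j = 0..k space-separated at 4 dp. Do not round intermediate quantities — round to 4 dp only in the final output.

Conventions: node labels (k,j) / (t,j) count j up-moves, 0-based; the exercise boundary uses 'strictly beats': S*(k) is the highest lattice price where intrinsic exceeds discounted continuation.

price = 13.8867
boundary = - - - - 76.1179 85.6315 96.3343
tree:
13.8867
19.5336 7.8451
26.6329 11.9609 3.4167
35.0197 17.7259 5.7687 0.8744
44.1821 25.3539 9.5537 1.6804 0.0000
52.6388 34.6685 15.4152 3.2292 0.0000 0.0000
60.1560 44.1821 23.9657 6.2056 0.0000 0.0000 0.0000
66.8380 52.6388 34.6685 11.9253 0.0000 0.0000 0.0000 0.0000

Δt=0.10643, u=1.12499, d=0.88890, q=0.47691, disc=e^(-rΔt)=0.99480
k=7 terminal: V=max(K-S,0) → 66.8380 52.6388 34.6685 11.9253 0.0000 0.0000 0.0000 0.0000
k=6: j=0 S=60.1440 intr=60.1560 cont=59.7538 V=60.1560[EX]; j=1 S=76.1179 intr=44.1821 cont=43.8394 V=44.1821[EX]; j=2 S=96.3343 intr=23.9657 cont=23.6982 V=23.9657[EX]; j=3 S=121.9200 intr=0.0000 cont=6.2056 V=6.2056[hold]; j=4 S=154.3011 intr=0.0000 cont=0.0000 V=0.0000[hold]; j=5 S=195.2824 intr=0.0000 cont=0.0000 V=0.0000[hold]; j=6 S=247.1481 intr=0.0000 cont=0.0000 V=0.0000[hold]  S*(6)=96.3343
k=5: j=0 S=67.6612 intr=52.6388 cont=52.2646 V=52.6388[EX]; j=1 S=85.6315 intr=34.6685 cont=34.3611 V=34.6685[EX]; j=2 S=108.3747 intr=11.9253 cont=15.4152 V=15.4152[hold]; j=3 S=137.1583 intr=0.0000 cont=3.2292 V=3.2292[hold]; j=4 S=173.5866 intr=0.0000 cont=0.0000 V=0.0000[hold]; j=5 S=219.6900 intr=0.0000 cont=0.0000 V=0.0000[hold]  S*(5)=85.6315
k=4: j=0 S=76.1179 intr=44.1821 cont=43.8394 V=44.1821[EX]; j=1 S=96.3343 intr=23.9657 cont=25.3539 V=25.3539[hold]; j=2 S=121.9200 intr=0.0000 cont=9.5537 V=9.5537[hold]; j=3 S=154.3011 intr=0.0000 cont=1.6804 V=1.6804[hold]; j=4 S=195.2824 intr=0.0000 cont=0.0000 V=0.0000[hold]  S*(4)=76.1179
k=3: j=0 S=85.6315 intr=34.6685 cont=35.0197 V=35.0197[hold]; j=1 S=108.3747 intr=11.9253 cont=17.7259 V=17.7259[hold]; j=2 S=137.1583 intr=0.0000 cont=5.7687 V=5.7687[hold]; j=3 S=173.5866 intr=0.0000 cont=0.8744 V=0.8744[hold]  S*(3)=-
k=2: j=0 S=96.3343 intr=23.9657 cont=26.6329 V=26.6329[hold]; j=1 S=121.9200 intr=0.0000 cont=11.9609 V=11.9609[hold]; j=2 S=154.3011 intr=0.0000 cont=3.4167 V=3.4167[hold]  S*(2)=-
k=1: j=0 S=108.3747 intr=11.9253 cont=19.5336 V=19.5336[hold]; j=1 S=137.1583 intr=0.0000 cont=7.8451 V=7.8451[hold]  S*(1)=-
k=0: j=0 S=121.9200 intr=0.0000 cont=13.8867 V=13.8867[hold]  S*(0)=-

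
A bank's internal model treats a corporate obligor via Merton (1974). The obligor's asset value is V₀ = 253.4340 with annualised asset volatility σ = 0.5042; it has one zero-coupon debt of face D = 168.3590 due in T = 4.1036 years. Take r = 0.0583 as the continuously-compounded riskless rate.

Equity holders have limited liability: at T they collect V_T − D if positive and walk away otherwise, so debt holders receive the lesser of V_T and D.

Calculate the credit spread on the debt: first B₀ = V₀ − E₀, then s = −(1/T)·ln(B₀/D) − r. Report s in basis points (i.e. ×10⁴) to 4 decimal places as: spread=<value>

Work the structural quantities from V₀ = 253.4340 against face 168.3590:
d₁ = [ln(V₀/D) + (r + σ²/2)T] / (σ√T)
   = [ln(253.4340/168.3590) + (0.0583 + 0.5·0.5042²)·4.1036] / (0.5042·√4.1036)
   = [0.409005 + 0.760844] / 1.021375 = 1.145366
d₂ = d₁ − σ√T = 1.145366 − 1.021375 = 0.123991
N(d₁) = 0.873971,  N(d₂) = 0.549339,  e^(−rT) = 0.787226
E₀ = V₀·N(d₁) − D·e^(−rT)·N(d₂)
   = 253.4340·0.873971 − 168.3590·0.787226·0.549339 = 148.686547
B₀ = V₀ − E₀ = 253.4340 − 148.686547 = 104.747453
spread = −(1/T)·ln(B₀/D) − r = −(1/4.1036)·ln(104.747453/168.3590) − 0.0583 = 0.05734148
in basis points: 0.05734148 × 10⁴ = 573.4148 bp

spread=573.4148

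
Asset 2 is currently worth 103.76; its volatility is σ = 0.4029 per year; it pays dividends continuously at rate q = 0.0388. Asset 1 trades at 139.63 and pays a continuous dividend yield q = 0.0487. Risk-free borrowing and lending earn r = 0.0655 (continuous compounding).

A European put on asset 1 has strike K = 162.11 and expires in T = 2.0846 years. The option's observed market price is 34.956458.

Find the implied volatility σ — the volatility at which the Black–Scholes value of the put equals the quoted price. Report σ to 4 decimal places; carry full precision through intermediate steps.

At σ = 0.3496 the Black–Scholes value reproduces the quote:
σ√T = 0.3496·√2.0846 = 0.504758
d₁ = (ln(S/K) + (r−q+σ²/2)T) / (σ√T) = (ln(139.63/162.11) + (0.0655−0.0487+0.3496²/2)·2.0846) / 0.504758 = (-0.149279 + 0.162411) / 0.504758 = 0.026017
d₂ = d₁ − σ√T = 0.026017 − 0.504758 = -0.478740
e^{−rT} = 0.872370
e^{−qT} = 0.903463
N(−d₁) = 0.489622,  N(−d₂) = 0.683938
V = K·e^{−rT}·N(−d₂) − S·e^{−qT}·N(−d₁) = 96.722527 − 61.766069 = 34.956458 (equal to the quote); since ∂V/∂σ > 0 for all σ, the implied volatility is unique

sigma = 0.3496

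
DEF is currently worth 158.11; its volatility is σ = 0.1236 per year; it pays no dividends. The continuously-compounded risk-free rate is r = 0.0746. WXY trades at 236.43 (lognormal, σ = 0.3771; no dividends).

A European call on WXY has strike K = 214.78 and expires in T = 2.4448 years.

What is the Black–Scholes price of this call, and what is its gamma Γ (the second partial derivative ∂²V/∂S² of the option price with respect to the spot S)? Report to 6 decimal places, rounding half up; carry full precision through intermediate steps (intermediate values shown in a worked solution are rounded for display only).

σ√T = 0.3771·√2.4448 = 0.589628
d₁ = (ln(S/K) + (r+σ²/2)T) / (σ√T) = (ln(236.43/214.78) + (0.0746+0.3771²/2)·2.4448) / 0.589628 = (0.096038 + 0.356213) / 0.589628 = 0.767010
d₂ = d₁ − σ√T = 0.767010 − 0.589628 = 0.177382
e^{−rT} = 0.833283
N(d₁) = 0.778462,  N(d₂) = 0.570396
Call price V = S·N(d₁) − K·e^{−rT}·N(d₂) = 184.051822 − 102.085159 = 81.966663
φ(d₁) = (1/√(2π))·e^{−d₁²/2} = 0.297277
Γ = φ(d₁) / (S·σ·√T) = 0.002132

price = 81.966663
Γ = 0.002132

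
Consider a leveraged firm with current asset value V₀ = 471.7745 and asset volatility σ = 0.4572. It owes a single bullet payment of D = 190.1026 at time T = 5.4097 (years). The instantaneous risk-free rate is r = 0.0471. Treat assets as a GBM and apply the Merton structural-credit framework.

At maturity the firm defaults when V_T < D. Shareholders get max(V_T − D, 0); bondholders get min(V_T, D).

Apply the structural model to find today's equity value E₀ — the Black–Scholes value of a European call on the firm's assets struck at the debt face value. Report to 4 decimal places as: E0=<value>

Equity is a call on the firm's assets struck at D = 190.1026:
d₁ = [ln(V₀/D) + (r + σ²/2)T] / (σ√T)
   = [ln(471.7745/190.1026) + (0.0471 + 0.5·0.4572²)·5.4097] / (0.4572·√5.4097)
   = [0.908937 + 0.820197] / 1.063391 = 1.626057
d₂ = d₁ − σ√T = 1.626057 − 1.063391 = 0.562667
N(d₁) = 0.948031,  N(d₂) = 0.713169,  e^(−rT) = 0.775074
E₀ = V₀·N(d₁) − D·e^(−rT)·N(d₂)
   = 471.7745·0.948031 − 190.1026·0.775074·0.713169 = 342.176101

E0=342.1761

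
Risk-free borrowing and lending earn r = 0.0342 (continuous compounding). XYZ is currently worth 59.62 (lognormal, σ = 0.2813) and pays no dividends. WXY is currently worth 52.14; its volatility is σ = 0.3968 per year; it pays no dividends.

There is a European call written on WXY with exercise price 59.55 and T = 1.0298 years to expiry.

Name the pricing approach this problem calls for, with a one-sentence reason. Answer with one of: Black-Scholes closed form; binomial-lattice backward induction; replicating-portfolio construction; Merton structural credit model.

framework: Black-Scholes closed form

Key observation: the instrument is a plain European call (strike 59.55) on a lognormal asset; the exact continuous-time formula applies directly.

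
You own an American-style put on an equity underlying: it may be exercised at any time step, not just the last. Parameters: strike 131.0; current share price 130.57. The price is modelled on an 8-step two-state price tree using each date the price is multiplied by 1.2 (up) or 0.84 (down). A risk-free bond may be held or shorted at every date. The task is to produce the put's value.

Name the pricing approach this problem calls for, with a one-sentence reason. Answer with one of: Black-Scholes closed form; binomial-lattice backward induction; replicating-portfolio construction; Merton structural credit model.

framework: binomial-lattice backward induction

Key observation: with exercise allowed before expiry on a discrete up/down model (8 steps from spot 130.57), the strike-131 put's value must be rolled back through the tree testing early exercise at each node.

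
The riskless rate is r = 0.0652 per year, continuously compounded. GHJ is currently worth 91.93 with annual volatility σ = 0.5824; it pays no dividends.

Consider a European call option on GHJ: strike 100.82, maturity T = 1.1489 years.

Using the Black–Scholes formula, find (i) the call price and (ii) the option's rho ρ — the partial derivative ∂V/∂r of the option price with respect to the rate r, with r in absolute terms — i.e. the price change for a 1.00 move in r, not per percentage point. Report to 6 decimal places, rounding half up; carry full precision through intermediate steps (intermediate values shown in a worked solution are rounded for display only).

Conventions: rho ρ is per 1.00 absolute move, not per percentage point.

price = 21.927483
ρ = 39.434527

σ√T = 0.5824·√1.1489 = 0.624256
d₁ = (ln(S/K) + (r+σ²/2)T) / (σ√T) = (ln(91.93/100.82) + (0.0652+0.5824²/2)·1.1489) / 0.624256 = (-0.092309 + 0.269756) / 0.624256 = 0.284253
d₂ = d₁ − σ√T = 0.284253 − 0.624256 = -0.340003
e^{−rT} = 0.927829
N(d₁) = 0.611892,  N(d₂) = 0.366927
Call price V = S·N(d₁) − K·e^{−rT}·N(d₂) = 56.251207 − 34.323724 = 21.927483
ρ = K·T·e^{−rT}·N(d₂) = 39.434527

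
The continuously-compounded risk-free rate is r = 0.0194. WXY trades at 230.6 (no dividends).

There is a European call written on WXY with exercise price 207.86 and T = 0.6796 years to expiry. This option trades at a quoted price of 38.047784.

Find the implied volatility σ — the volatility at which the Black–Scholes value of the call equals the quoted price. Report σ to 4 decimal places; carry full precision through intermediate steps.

At σ = 0.3240 the Black–Scholes value reproduces the quote:
σ√T = 0.324·√0.6796 = 0.267099
d₁ = (ln(S/K) + (r+σ²/2)T) / (σ√T) = (ln(230.6/207.86) + (0.0194+0.324²/2)·0.6796) / 0.267099 = (0.103820 + 0.048855) / 0.267099 = 0.571605
d₂ = d₁ − σ√T = 0.571605 − 0.267099 = 0.304506
e^{−rT} = 0.986902
N(d₁) = 0.716205,  N(d₂) = 0.619629
V = S·N(d₁) − K·e^{−rT}·N(d₂) = 165.156916 − 127.109132 = 38.047784 (equal to the quote); since ∂V/∂σ > 0 for all σ, the implied volatility is unique

sigma = 0.3240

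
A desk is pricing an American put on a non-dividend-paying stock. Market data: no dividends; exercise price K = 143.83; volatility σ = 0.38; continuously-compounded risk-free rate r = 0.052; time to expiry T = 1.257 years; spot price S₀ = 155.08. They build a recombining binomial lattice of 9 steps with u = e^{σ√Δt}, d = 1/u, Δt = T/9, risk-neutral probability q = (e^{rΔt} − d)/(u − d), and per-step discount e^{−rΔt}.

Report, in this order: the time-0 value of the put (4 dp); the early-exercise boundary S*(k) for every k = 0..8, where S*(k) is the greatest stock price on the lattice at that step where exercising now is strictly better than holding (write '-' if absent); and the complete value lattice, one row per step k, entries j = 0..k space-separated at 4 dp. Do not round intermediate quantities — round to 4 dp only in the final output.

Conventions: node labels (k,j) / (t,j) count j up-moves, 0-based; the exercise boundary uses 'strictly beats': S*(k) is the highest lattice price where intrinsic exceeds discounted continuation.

Δt=0.13967, u=1.15259, d=0.86761, q=0.49013, disc=e^(-rΔt)=0.99276
k=9 terminal: V=max(K-S,0) → 100.6309 86.4414 67.5910 42.5489 9.2811 0.0000 0.0000 0.0000 0.0000 0.0000
k=8: j=0 S=49.7909 intr=94.0391 cont=92.9983 V=94.0391[EX]; j=1 S=66.1457 intr=77.6843 cont=76.6435 V=77.6843[EX]; j=2 S=87.8725 intr=55.9575 cont=54.9167 V=55.9575[EX]; j=3 S=116.7359 intr=27.0941 cont=26.0533 V=27.0941[EX]; j=4 S=155.0800 intr=0.0000 cont=4.6979 V=4.6979[hold]; j=5 S=206.0190 intr=0.0000 cont=0.0000 V=0.0000[hold]; j=6 S=273.6899 intr=0.0000 cont=0.0000 V=0.0000[hold]; j=7 S=363.5885 intr=0.0000 cont=0.0000 V=0.0000[hold]; j=8 S=483.0161 intr=0.0000 cont=0.0000 V=0.0000[hold]  S*(8)=116.7359
k=7: j=0 S=57.3886 intr=86.4414 cont=85.4006 V=86.4414[EX]; j=1 S=76.2390 intr=67.5910 cont=66.5502 V=67.5910[EX]; j=2 S=101.2811 intr=42.5489 cont=41.5080 V=42.5489[EX]; j=3 S=134.5489 intr=9.2811 cont=16.0004 V=16.0004[hold]; j=4 S=178.7440 intr=0.0000 cont=2.3780 V=2.3780[hold]; j=5 S=237.4559 intr=0.0000 cont=0.0000 V=0.0000[hold]; j=6 S=315.4528 intr=0.0000 cont=0.0000 V=0.0000[hold]; j=7 S=419.0693 intr=0.0000 cont=0.0000 V=0.0000[hold]  S*(7)=101.2811
k=6: j=0 S=66.1457 intr=77.6843 cont=76.6435 V=77.6843[EX]; j=1 S=87.8725 intr=55.9575 cont=54.9167 V=55.9575[EX]; j=2 S=116.7359 intr=27.0941 cont=29.3228 V=29.3228[hold]; j=3 S=155.0800 intr=0.0000 cont=9.2561 V=9.2561[hold]; j=4 S=206.0190 intr=0.0000 cont=1.2037 V=1.2037[hold]; j=5 S=273.6899 intr=0.0000 cont=0.0000 V=0.0000[hold]; j=6 S=363.5885 intr=0.0000 cont=0.0000 V=0.0000[hold]  S*(6)=87.8725
k=5: j=0 S=76.2390 intr=67.5910 cont=66.5502 V=67.5910[EX]; j=1 S=101.2811 intr=42.5489 cont=42.5925 V=42.5925[hold]; j=2 S=134.5489 intr=9.2811 cont=19.3464 V=19.3464[hold]; j=3 S=178.7440 intr=0.0000 cont=5.2709 V=5.2709[hold]; j=4 S=237.4559 intr=0.0000 cont=0.6093 V=0.6093[hold]; j=5 S=315.4528 intr=0.0000 cont=0.0000 V=0.0000[hold]  S*(5)=76.2390
k=4: j=0 S=87.8725 intr=55.9575 cont=54.9380 V=55.9575[EX]; j=1 S=116.7359 intr=27.0941 cont=30.9731 V=30.9731[hold]; j=2 S=155.0800 intr=0.0000 cont=12.3575 V=12.3575[hold]; j=3 S=206.0190 intr=0.0000 cont=2.9645 V=2.9645[hold]; j=4 S=273.6899 intr=0.0000 cont=0.3084 V=0.3084[hold]  S*(4)=87.8725
k=3: j=0 S=101.2811 intr=42.5489 cont=43.3955 V=43.3955[hold]; j=1 S=134.5489 intr=9.2811 cont=21.6908 V=21.6908[hold]; j=2 S=178.7440 intr=0.0000 cont=7.6975 V=7.6975[hold]; j=3 S=237.4559 intr=0.0000 cont=1.6506 V=1.6506[hold]  S*(3)=-
k=2: j=0 S=116.7359 intr=27.0941 cont=32.5203 V=32.5203[hold]; j=1 S=155.0800 intr=0.0000 cont=14.7249 V=14.7249[hold]; j=2 S=206.0190 intr=0.0000 cont=4.6995 V=4.6995[hold]  S*(2)=-
k=1: j=0 S=134.5489 intr=9.2811 cont=23.6260 V=23.6260[hold]; j=1 S=178.7440 intr=0.0000 cont=9.7401 V=9.7401[hold]  S*(1)=-
k=0: j=0 S=155.0800 intr=0.0000 cont=16.6983 V=16.6983[hold]  S*(0)=-

price = 16.6983
boundary = - - - - 87.8725 76.2390 87.8725 101.2811 116.7359
tree:
16.6983
23.6260 9.7401
32.5203 14.7249 4.6995
43.3955 21.6908 7.6975 1.6506
55.9575 30.9731 12.3575 2.9645 0.3084
67.5910 42.5925 19.3464 5.2709 0.6093 0.0000
77.6843 55.9575 29.3228 9.2561 1.2037 0.0000 0.0000
86.4414 67.5910 42.5489 16.0004 2.3780 0.0000 0.0000 0.0000
94.0391 77.6843 55.9575 27.0941 4.6979 0.0000 0.0000 0.0000 0.0000
100.6309 86.4414 67.5910 42.5489 9.2811 0.0000 0.0000 0.0000 0.0000 0.0000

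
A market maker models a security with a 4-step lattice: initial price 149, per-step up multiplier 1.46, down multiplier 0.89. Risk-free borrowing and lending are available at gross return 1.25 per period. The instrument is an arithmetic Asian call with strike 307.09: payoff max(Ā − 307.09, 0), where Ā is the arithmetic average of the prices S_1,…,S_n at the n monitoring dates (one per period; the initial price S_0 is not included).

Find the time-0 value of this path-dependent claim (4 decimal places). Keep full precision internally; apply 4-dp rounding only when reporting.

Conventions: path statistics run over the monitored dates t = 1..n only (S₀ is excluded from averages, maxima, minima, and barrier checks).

price = 9.0532

Set p* = 0.6316 (from d < R < u); the path-dependent value is the discounted p*-expectation over all price paths.
Enumerate all 2^4 = 16 price paths (U = up ×1.46, D = down ×0.89); each path with k up-moves has probability p*^k·(1−p*)^(4−k).
DDDD: Ā=112.2898, payoff=0.0000, prob=0.018424
UDDD: Ā=184.2057, payoff=0.0000, prob=0.031584
DUDD: Ā=162.9732, payoff=0.0000, prob=0.031584
UUDD: Ā=267.3494, payoff=0.0000, prob=0.054143
DDUD: Ā=144.0763, payoff=0.0000, prob=0.031584
UDUD: Ā=236.3499, payoff=0.0000, prob=0.054143
DUUD: Ā=215.1174, payoff=0.0000, prob=0.054143
UUUD: Ā=352.8893, payoff=45.7993, prob=0.092817
DDDU: Ā=127.2581, payoff=0.0000, prob=0.031584
UDDU: Ā=208.7604, payoff=0.0000, prob=0.054143
DUDU: Ā=187.5279, payoff=0.0000, prob=0.054143
UUDU: Ā=307.6301, payoff=0.5401, prob=0.092817
DDUU: Ā=168.6310, payoff=0.0000, prob=0.054143
UDUU: Ā=276.6306, payoff=0.0000, prob=0.092817
DUUU: Ā=255.3981, payoff=0.0000, prob=0.092817
UUUU: Ā=418.9677, payoff=111.8777, prob=0.159115
Price = Σ prob·payoff / R^4 = 22.102470 / 2.441406 = 9.0532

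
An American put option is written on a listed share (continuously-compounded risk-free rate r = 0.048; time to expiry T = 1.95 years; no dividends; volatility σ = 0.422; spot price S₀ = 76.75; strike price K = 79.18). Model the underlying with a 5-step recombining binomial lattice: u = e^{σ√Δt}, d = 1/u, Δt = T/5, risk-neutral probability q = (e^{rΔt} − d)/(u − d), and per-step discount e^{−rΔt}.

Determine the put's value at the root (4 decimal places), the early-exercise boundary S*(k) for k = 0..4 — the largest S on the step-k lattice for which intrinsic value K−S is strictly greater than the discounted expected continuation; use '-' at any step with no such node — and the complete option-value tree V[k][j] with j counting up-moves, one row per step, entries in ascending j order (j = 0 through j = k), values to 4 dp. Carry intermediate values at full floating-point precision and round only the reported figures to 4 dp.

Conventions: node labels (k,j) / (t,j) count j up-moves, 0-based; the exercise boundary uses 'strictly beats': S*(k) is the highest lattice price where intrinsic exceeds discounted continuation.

price = 16.5934
boundary = - - 45.3076 34.8111 45.3076
tree:
16.5934
24.1770 8.7066
33.8724 14.2131 2.8457
44.3689 22.4711 5.4700 0.0000
52.4337 33.8724 10.5144 0.0000 0.0000
58.6300 44.3689 20.2108 0.0000 0.0000 0.0000

Δt=0.39000, u=1.30153, d=0.76833, q=0.46993, disc=e^(-rΔt)=0.98145
k=5 terminal: V=max(K-S,0) → 58.6300 44.3689 20.2108 0.0000 0.0000 0.0000
k=4: j=0 S=26.7463 intr=52.4337 cont=50.9652 V=52.4337[EX]; j=1 S=45.3076 intr=33.8724 cont=32.4039 V=33.8724[EX]; j=2 S=76.7500 intr=2.4300 cont=10.5144 V=10.5144[hold]; j=3 S=130.0126 intr=0.0000 cont=0.0000 V=0.0000[hold]; j=4 S=220.2381 intr=0.0000 cont=0.0000 V=0.0000[hold]  S*(4)=45.3076
k=3: j=0 S=34.8111 intr=44.3689 cont=42.9004 V=44.3689[EX]; j=1 S=58.9692 intr=20.2108 cont=22.4711 V=22.4711[hold]; j=2 S=99.8923 intr=0.0000 cont=5.4700 V=5.4700[hold]; j=3 S=169.2150 intr=0.0000 cont=0.0000 V=0.0000[hold]  S*(3)=34.8111
k=2: j=0 S=45.3076 intr=33.8724 cont=33.4464 V=33.8724[EX]; j=1 S=76.7500 intr=2.4300 cont=14.2131 V=14.2131[hold]; j=2 S=130.0126 intr=0.0000 cont=2.8457 V=2.8457[hold]  S*(2)=45.3076
k=1: j=0 S=58.9692 intr=20.2108 cont=24.1770 V=24.1770[hold]; j=1 S=99.8923 intr=0.0000 cont=8.7066 V=8.7066[hold]  S*(1)=-
k=0: j=0 S=76.7500 intr=2.4300 cont=16.5934 V=16.5934[hold]  S*(0)=-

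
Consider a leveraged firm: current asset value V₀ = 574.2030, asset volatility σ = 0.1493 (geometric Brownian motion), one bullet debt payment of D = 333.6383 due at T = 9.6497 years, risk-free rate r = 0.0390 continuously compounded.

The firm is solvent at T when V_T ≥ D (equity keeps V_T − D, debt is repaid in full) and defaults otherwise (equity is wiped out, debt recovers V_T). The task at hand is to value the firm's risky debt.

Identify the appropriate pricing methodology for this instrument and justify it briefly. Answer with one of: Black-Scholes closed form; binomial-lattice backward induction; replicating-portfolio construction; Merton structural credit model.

Key observation: the data describe a firm's assets (V₀ = 574.2030, GBM) and a single zero-coupon debt of face 333.6383, so credit quantities follow from equity-as-call in the structural model.

framework: Merton structural credit model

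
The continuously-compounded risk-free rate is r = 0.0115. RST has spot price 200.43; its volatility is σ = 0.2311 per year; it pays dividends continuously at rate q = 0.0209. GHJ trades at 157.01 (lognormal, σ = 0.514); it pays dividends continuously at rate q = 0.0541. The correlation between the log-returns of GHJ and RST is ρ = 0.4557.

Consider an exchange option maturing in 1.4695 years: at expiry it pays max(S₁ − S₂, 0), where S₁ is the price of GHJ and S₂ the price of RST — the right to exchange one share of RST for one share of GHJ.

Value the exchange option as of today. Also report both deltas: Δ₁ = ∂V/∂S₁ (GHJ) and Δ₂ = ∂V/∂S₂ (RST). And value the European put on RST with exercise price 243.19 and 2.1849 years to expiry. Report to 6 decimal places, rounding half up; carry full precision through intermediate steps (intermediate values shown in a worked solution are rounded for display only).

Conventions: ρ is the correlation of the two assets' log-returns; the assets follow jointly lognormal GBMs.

σ_eff = √(σ₁² + σ₂² − 2ρσ₁σ₂) = √(0.514² + 0.2311² − 2·0.4557·0.514·0.2311) = 0.457539
d₁ = (ln(S₁/S₂) + (q₂ − q₁ + σ_eff²/2)T) / (σ_eff√T) = (ln(157.01/200.43) + (0.0209 − 0.0541 + 0.104671)·1.4695) / 0.554643 = -0.250844
d₂ = d₁ − σ_eff√T = -0.250844 − 0.554643 = -0.805487
N(d₁) = 0.400967,  N(d₂) = 0.210269
V = S₁·e^{−q₁T}·N(d₁) − S₂·e^{−q₂T}·N(d₂) = 58.144672 − 40.869625 = 17.275047
Δ₁ = e^{−q₁T}·N(d₁) = 0.370325;  Δ₂ = −e^{−q₂T}·N(d₂) = -0.203910
[vanilla: RST put K=243.19]
σ√T = 0.2311·√2.1849 = 0.341598
d₁ = (ln(S/K) + (r−q+σ²/2)T) / (σ√T) = (ln(200.43/243.19) + (0.0115−0.0209+0.2311²/2)·2.1849) / 0.341598 = (-0.193378 + 0.037807) / 0.341598 = -0.455422
d₂ = d₁ − σ√T = -0.455422 − 0.341598 = -0.797020
e^{−rT} = 0.975187
e^{−qT} = 0.955363
N(−d₁) = 0.675597,  N(−d₂) = 0.787280
price = K·e^{−rT}·N(−d₂) − S·e^{−qT}·N(−d₁) = 186.707979 − 129.365568 = 57.342411

exchange price = 17.275047
Δ1 = 0.370325
Δ2 = -0.203910
price(RST put K=243.19) = 57.342411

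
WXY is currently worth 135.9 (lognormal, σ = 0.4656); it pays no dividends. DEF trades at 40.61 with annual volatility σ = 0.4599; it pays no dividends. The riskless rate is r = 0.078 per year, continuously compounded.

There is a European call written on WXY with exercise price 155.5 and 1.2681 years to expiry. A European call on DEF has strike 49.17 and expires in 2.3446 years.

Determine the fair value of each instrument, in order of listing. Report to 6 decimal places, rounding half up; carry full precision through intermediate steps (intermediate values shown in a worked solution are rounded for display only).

price(WXY call K=155.5) = 26.203847
price(DEF call K=49.17) = 11.054175

[WXY call K=155.5]
σ√T = 0.4656·√1.2681 = 0.524312
d₁ = (ln(S/K) + (r+σ²/2)T) / (σ√T) = (ln(135.9/155.5) + (0.078+0.4656²/2)·1.2681) / 0.524312 = (-0.134726 + 0.236363) / 0.524312 = 0.193848
d₂ = d₁ − σ√T = 0.193848 − 0.524312 = -0.330464
e^{−rT} = 0.905823
N(d₁) = 0.576853,  N(d₂) = 0.370525
price = S·N(d₁) − K·e^{−rT}·N(d₂) = 78.394268 − 52.190421 = 26.203847
[DEF call K=49.17]
σ√T = 0.4599·√2.3446 = 0.704203
d₁ = (ln(S/K) + (r+σ²/2)T) / (σ√T) = (ln(40.61/49.17) + (0.078+0.4599²/2)·2.3446) / 0.704203 = (-0.191269 + 0.430830) / 0.704203 = 0.340186
d₂ = d₁ − σ√T = 0.340186 − 0.704203 = -0.364016
e^{−rT} = 0.832869
N(d₁) = 0.633142,  N(d₂) = 0.357923
price = S·N(d₁) − K·e^{−rT}·N(d₂) = 25.711895 − 14.657720 = 11.054175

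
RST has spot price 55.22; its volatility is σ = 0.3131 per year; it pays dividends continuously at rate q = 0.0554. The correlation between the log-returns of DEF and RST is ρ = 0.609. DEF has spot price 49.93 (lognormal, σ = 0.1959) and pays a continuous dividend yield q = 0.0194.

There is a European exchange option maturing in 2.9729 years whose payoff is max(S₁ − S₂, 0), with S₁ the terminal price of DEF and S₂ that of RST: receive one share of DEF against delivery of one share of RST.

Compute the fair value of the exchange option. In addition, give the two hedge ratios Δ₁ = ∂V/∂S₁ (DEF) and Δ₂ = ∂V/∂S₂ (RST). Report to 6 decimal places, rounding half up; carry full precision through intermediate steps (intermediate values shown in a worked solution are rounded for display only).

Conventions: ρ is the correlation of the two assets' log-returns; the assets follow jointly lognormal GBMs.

σ_eff = √(σ₁² + σ₂² − 2ρσ₁σ₂) = √(0.1959² + 0.3131² − 2·0.609·0.1959·0.3131) = 0.248396
d₁ = (ln(S₁/S₂) + (q₂ − q₁ + σ_eff²/2)T) / (σ_eff√T) = (ln(49.93/55.22) + (0.0554 − 0.0194 + 0.030850)·2.9729) / 0.428288 = 0.228903
d₂ = d₁ − σ_eff√T = 0.228903 − 0.428288 = -0.199385
N(d₁) = 0.590528,  N(d₂) = 0.420981
V = S₁·e^{−q₁T}·N(d₁) − S₂·e^{−q₂T}·N(d₂) = 27.832638 − 19.716560 = 8.116078
Key observation: pricing in RST-units makes this a unit-strike call on the ratio S₁/S₂ — the risk-free rate cancels and cannot affect the value.
Δ₁ = e^{−q₁T}·N(d₁) = 0.557433;  Δ₂ = −e^{−q₂T}·N(d₂) = -0.357055

exchange price = 8.116078
Δ1 = 0.557433
Δ2 = -0.357055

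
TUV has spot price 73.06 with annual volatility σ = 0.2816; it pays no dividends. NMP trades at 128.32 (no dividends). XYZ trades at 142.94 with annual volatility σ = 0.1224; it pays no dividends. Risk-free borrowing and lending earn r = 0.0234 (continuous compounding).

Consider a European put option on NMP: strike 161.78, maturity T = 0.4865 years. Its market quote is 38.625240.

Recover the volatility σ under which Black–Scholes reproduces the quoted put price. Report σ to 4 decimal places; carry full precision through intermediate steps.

At σ = 0.4705 the Black–Scholes value reproduces the quote:
σ√T = 0.4705·√0.4865 = 0.328172
d₁ = (ln(S/K) + (r+σ²/2)T) / (σ√T) = (ln(128.32/161.78) + (0.0234+0.4705²/2)·0.4865) / 0.328172 = (-0.231710 + 0.065232) / 0.328172 = -0.507289
d₂ = d₁ − σ√T = -0.507289 − 0.328172 = -0.835461
e^{−rT} = 0.988680
N(−d₁) = 0.694024,  N(−d₂) = 0.798271
V = K·e^{−rT}·N(−d₂) − S·N(−d₁) = 127.682391 − 89.057151 = 38.625240 (the quoted price), and the Black–Scholes price is strictly increasing in σ, so σ is unique

sigma = 0.4705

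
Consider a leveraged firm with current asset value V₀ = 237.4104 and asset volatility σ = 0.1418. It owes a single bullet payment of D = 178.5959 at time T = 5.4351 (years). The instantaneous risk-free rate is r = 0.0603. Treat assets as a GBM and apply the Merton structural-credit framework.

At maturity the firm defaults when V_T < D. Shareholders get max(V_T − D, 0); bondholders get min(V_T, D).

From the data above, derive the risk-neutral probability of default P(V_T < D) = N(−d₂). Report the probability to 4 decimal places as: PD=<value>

PD=0.0458

With assets at 237.4104 and a single debt payment of 178.5959 at 5.4351 years:
d₁ = [ln(V₀/D) + (r + σ²/2)T] / (σ√T)
   = [ln(237.4104/178.5959) + (0.0603 + 0.5·0.1418²)·5.4351] / (0.1418·√5.4351)
   = [0.284665 + 0.382379] / 0.330583 = 2.017782
d₂ = d₁ − σ√T = 2.017782 − 0.330583 = 1.687199
risk-neutral PD = N(−d₂) = N(-1.687199) = 0.045783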